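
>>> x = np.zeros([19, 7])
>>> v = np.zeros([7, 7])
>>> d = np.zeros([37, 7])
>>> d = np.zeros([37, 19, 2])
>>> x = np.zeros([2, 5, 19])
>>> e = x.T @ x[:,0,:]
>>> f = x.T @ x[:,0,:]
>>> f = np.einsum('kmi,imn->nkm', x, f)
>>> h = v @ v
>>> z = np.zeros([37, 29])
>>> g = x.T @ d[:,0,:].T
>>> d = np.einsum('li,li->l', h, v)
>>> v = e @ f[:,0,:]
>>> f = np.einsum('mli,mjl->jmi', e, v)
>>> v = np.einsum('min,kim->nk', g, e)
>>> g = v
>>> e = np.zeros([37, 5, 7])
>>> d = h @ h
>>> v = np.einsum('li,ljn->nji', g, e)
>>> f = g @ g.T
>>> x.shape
(2, 5, 19)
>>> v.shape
(7, 5, 19)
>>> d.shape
(7, 7)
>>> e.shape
(37, 5, 7)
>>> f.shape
(37, 37)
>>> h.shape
(7, 7)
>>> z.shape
(37, 29)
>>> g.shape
(37, 19)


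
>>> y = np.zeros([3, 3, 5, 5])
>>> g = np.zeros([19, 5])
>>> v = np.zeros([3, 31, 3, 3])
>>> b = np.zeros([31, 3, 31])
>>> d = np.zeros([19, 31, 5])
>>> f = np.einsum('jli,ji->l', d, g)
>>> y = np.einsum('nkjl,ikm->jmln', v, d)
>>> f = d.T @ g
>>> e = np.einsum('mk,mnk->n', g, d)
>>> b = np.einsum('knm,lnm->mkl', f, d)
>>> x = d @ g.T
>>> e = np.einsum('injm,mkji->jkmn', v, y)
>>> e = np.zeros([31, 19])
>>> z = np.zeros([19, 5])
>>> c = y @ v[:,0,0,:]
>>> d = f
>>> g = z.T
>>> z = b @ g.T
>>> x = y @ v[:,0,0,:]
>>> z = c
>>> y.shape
(3, 5, 3, 3)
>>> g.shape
(5, 19)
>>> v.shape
(3, 31, 3, 3)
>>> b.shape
(5, 5, 19)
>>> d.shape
(5, 31, 5)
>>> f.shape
(5, 31, 5)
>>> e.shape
(31, 19)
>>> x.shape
(3, 5, 3, 3)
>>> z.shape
(3, 5, 3, 3)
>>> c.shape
(3, 5, 3, 3)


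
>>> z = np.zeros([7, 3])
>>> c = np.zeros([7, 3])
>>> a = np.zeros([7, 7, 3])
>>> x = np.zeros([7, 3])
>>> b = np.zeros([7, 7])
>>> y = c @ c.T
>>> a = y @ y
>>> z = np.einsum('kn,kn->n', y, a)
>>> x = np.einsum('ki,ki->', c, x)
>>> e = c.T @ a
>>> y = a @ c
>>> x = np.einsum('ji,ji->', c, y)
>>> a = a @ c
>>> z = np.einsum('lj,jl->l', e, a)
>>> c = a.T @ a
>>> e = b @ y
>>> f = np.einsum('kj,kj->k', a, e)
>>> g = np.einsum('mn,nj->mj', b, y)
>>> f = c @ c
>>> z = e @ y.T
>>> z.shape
(7, 7)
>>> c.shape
(3, 3)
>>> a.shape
(7, 3)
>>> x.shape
()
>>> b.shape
(7, 7)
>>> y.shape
(7, 3)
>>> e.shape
(7, 3)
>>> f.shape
(3, 3)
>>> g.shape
(7, 3)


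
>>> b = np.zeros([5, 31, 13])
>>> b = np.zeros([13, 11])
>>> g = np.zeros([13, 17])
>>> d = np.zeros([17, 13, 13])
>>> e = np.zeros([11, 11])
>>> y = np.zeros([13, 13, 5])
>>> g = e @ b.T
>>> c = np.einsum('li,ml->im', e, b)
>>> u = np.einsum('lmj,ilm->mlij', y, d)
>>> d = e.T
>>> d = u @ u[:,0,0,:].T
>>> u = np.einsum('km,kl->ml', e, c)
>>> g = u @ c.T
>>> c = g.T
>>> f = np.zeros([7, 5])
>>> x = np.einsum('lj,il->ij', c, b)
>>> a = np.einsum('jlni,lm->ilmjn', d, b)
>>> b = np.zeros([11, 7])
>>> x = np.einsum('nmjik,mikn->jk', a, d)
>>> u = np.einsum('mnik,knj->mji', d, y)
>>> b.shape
(11, 7)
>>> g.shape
(11, 11)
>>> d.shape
(13, 13, 17, 13)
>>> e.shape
(11, 11)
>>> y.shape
(13, 13, 5)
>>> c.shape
(11, 11)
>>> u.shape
(13, 5, 17)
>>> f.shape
(7, 5)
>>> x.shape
(11, 17)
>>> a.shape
(13, 13, 11, 13, 17)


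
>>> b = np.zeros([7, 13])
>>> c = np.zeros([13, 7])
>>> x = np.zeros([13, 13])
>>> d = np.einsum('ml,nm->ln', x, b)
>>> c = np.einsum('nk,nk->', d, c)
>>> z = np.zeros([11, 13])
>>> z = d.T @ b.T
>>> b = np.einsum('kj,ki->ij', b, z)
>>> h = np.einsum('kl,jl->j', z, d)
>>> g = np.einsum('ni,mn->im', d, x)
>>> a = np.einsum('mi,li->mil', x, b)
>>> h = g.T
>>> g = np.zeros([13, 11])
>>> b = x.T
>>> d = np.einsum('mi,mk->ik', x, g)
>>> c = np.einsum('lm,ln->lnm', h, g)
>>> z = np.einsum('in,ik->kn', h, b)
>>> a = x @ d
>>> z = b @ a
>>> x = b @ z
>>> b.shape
(13, 13)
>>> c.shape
(13, 11, 7)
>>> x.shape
(13, 11)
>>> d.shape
(13, 11)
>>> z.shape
(13, 11)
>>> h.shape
(13, 7)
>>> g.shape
(13, 11)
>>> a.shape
(13, 11)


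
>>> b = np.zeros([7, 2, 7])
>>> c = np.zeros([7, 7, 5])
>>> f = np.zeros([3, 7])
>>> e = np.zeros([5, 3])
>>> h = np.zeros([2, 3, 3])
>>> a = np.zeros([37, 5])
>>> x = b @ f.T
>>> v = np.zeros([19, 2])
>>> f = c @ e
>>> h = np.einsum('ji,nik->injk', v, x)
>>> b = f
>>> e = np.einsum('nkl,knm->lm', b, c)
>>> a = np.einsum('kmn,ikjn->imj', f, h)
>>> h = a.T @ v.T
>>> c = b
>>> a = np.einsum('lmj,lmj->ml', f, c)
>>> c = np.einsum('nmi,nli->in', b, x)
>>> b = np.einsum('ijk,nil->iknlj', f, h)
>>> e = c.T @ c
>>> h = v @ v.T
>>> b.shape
(7, 3, 19, 19, 7)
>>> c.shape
(3, 7)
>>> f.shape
(7, 7, 3)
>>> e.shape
(7, 7)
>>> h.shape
(19, 19)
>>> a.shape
(7, 7)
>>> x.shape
(7, 2, 3)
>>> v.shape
(19, 2)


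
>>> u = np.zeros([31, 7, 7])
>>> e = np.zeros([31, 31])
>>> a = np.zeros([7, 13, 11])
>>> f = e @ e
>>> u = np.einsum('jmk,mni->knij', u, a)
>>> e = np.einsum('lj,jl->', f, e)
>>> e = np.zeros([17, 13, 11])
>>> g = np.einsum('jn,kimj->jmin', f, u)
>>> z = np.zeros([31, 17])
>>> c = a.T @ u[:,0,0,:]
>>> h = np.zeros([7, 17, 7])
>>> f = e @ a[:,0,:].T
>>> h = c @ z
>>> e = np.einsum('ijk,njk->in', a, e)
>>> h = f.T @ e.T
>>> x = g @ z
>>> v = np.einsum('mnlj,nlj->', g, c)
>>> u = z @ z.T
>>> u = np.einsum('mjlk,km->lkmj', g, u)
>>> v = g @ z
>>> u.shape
(13, 31, 31, 11)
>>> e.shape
(7, 17)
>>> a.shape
(7, 13, 11)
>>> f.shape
(17, 13, 7)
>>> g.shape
(31, 11, 13, 31)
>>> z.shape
(31, 17)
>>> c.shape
(11, 13, 31)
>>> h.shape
(7, 13, 7)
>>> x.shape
(31, 11, 13, 17)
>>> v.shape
(31, 11, 13, 17)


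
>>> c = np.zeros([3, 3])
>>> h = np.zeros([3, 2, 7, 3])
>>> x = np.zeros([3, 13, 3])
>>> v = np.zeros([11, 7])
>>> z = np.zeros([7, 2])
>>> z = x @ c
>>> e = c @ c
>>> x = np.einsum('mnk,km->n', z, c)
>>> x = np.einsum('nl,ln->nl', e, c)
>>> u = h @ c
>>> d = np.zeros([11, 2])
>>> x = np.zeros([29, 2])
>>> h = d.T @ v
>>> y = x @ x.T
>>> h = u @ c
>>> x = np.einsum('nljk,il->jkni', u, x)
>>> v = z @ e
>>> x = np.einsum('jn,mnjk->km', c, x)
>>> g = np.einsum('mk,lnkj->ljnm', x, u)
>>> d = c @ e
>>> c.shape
(3, 3)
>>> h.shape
(3, 2, 7, 3)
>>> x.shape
(29, 7)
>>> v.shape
(3, 13, 3)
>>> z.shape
(3, 13, 3)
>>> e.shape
(3, 3)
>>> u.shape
(3, 2, 7, 3)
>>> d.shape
(3, 3)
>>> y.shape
(29, 29)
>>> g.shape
(3, 3, 2, 29)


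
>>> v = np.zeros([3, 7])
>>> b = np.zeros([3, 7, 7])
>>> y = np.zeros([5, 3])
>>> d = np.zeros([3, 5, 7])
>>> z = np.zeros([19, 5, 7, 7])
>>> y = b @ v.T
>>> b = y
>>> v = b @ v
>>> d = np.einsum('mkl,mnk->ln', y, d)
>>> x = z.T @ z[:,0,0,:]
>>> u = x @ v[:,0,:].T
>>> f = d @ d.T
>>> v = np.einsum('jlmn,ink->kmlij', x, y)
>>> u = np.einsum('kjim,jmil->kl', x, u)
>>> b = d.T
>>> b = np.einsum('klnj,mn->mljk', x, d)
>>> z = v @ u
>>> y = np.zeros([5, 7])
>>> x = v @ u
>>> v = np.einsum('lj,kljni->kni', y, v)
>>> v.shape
(3, 3, 7)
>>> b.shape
(3, 7, 7, 7)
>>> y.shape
(5, 7)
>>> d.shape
(3, 5)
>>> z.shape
(3, 5, 7, 3, 3)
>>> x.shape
(3, 5, 7, 3, 3)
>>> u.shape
(7, 3)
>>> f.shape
(3, 3)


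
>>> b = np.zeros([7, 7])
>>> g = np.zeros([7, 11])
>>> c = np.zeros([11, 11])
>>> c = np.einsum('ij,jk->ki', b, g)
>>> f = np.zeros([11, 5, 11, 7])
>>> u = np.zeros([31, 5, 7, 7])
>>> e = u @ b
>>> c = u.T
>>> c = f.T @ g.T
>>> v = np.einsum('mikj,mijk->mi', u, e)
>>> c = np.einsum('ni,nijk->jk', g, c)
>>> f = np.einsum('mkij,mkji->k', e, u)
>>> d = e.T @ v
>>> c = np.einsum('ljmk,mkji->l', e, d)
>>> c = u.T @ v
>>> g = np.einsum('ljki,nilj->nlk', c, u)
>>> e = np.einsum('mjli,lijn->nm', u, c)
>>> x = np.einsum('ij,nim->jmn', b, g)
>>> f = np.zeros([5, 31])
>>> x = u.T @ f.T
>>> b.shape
(7, 7)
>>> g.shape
(31, 7, 5)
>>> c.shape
(7, 7, 5, 5)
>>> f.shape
(5, 31)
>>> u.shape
(31, 5, 7, 7)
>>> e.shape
(5, 31)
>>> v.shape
(31, 5)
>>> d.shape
(7, 7, 5, 5)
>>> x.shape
(7, 7, 5, 5)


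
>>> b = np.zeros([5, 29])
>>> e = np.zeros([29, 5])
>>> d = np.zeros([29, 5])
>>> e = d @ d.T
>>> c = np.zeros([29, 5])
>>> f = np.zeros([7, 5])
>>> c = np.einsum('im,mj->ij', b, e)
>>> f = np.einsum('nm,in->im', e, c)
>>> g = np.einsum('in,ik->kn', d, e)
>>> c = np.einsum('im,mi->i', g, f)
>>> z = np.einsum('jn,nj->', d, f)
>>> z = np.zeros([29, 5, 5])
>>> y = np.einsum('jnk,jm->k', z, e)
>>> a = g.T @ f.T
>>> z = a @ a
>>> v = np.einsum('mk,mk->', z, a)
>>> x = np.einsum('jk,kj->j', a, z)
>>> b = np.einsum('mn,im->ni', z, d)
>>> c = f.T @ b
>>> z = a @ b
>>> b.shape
(5, 29)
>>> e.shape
(29, 29)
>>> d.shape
(29, 5)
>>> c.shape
(29, 29)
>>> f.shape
(5, 29)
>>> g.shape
(29, 5)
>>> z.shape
(5, 29)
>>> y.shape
(5,)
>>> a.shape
(5, 5)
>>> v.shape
()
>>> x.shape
(5,)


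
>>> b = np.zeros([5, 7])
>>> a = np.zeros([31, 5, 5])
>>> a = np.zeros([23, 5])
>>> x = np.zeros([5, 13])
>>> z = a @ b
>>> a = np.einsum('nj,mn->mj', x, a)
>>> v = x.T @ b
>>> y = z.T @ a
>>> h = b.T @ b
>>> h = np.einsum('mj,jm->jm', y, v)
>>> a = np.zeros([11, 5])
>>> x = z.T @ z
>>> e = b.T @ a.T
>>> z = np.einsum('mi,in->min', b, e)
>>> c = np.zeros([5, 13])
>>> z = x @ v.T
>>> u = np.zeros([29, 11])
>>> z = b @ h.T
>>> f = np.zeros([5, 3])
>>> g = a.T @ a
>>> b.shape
(5, 7)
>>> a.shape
(11, 5)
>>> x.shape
(7, 7)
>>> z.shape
(5, 13)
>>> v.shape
(13, 7)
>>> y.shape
(7, 13)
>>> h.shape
(13, 7)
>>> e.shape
(7, 11)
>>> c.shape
(5, 13)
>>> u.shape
(29, 11)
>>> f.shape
(5, 3)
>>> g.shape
(5, 5)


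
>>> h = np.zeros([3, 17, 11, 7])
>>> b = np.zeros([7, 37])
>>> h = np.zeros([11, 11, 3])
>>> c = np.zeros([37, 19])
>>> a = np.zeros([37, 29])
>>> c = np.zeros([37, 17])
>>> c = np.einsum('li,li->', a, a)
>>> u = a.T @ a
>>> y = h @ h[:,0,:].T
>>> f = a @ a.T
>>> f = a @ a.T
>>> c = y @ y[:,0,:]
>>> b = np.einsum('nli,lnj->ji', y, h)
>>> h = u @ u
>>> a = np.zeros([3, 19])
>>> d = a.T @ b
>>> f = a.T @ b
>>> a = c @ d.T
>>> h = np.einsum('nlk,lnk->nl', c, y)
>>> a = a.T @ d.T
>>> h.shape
(11, 11)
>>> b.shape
(3, 11)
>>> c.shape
(11, 11, 11)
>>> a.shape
(19, 11, 19)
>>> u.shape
(29, 29)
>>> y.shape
(11, 11, 11)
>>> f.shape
(19, 11)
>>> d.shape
(19, 11)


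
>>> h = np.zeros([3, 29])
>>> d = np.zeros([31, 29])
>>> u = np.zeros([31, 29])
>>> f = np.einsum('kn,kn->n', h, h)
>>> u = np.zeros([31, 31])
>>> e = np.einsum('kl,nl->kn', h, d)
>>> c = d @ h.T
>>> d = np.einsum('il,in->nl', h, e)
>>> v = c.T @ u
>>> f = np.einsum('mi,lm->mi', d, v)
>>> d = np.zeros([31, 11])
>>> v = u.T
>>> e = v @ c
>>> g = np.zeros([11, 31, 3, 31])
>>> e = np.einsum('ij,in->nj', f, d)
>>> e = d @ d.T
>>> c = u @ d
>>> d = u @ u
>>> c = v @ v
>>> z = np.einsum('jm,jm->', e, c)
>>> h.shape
(3, 29)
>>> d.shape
(31, 31)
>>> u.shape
(31, 31)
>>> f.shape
(31, 29)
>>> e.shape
(31, 31)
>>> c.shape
(31, 31)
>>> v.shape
(31, 31)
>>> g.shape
(11, 31, 3, 31)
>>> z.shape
()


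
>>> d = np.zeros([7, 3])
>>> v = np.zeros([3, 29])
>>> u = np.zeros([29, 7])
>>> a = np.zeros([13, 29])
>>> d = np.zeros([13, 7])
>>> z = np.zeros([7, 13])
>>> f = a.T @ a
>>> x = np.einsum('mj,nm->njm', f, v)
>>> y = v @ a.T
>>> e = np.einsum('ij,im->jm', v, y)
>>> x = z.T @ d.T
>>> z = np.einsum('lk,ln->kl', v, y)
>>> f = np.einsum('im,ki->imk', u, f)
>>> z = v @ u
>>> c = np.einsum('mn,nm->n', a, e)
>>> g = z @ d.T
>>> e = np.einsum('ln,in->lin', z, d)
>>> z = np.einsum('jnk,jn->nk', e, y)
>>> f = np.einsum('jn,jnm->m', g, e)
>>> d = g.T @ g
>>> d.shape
(13, 13)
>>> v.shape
(3, 29)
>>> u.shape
(29, 7)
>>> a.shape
(13, 29)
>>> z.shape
(13, 7)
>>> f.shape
(7,)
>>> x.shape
(13, 13)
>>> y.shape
(3, 13)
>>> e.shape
(3, 13, 7)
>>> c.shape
(29,)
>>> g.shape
(3, 13)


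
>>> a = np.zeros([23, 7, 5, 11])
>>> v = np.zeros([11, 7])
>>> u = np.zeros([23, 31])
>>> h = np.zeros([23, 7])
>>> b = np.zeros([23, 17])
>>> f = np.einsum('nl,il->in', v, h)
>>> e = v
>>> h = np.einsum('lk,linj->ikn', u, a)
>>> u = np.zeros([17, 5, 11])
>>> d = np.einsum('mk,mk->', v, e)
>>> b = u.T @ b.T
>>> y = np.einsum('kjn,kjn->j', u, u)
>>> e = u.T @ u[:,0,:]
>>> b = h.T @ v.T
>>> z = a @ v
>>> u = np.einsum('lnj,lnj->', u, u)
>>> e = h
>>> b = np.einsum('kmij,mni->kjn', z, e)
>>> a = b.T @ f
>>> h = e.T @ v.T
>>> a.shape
(31, 7, 11)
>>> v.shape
(11, 7)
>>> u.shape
()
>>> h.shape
(5, 31, 11)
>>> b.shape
(23, 7, 31)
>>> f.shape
(23, 11)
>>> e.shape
(7, 31, 5)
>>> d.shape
()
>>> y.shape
(5,)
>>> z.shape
(23, 7, 5, 7)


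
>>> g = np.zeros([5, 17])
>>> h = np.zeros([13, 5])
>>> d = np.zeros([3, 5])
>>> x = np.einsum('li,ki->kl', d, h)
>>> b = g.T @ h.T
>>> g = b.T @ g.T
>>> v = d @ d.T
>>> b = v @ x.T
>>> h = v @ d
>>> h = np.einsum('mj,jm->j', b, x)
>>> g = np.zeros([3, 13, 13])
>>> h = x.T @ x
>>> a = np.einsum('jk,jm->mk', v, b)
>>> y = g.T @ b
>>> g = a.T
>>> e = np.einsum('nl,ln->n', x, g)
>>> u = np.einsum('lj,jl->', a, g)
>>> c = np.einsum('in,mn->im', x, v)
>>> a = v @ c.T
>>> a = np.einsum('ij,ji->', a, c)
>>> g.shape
(3, 13)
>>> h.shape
(3, 3)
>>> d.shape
(3, 5)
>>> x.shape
(13, 3)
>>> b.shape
(3, 13)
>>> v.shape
(3, 3)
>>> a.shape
()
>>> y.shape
(13, 13, 13)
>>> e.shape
(13,)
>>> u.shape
()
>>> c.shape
(13, 3)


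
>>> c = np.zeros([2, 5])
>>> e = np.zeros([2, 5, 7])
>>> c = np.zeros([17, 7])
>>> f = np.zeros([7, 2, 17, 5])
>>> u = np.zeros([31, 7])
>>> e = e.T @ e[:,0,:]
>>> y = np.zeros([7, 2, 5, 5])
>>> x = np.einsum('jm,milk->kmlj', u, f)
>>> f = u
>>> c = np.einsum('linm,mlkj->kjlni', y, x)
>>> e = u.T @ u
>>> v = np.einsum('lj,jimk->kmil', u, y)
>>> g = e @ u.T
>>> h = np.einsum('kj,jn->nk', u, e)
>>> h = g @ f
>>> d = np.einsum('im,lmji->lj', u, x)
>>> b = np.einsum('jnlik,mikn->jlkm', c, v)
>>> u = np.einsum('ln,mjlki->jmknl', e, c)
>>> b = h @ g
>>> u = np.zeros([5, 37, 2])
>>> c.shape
(17, 31, 7, 5, 2)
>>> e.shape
(7, 7)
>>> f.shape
(31, 7)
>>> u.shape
(5, 37, 2)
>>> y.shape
(7, 2, 5, 5)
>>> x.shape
(5, 7, 17, 31)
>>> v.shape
(5, 5, 2, 31)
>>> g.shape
(7, 31)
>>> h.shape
(7, 7)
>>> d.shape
(5, 17)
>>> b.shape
(7, 31)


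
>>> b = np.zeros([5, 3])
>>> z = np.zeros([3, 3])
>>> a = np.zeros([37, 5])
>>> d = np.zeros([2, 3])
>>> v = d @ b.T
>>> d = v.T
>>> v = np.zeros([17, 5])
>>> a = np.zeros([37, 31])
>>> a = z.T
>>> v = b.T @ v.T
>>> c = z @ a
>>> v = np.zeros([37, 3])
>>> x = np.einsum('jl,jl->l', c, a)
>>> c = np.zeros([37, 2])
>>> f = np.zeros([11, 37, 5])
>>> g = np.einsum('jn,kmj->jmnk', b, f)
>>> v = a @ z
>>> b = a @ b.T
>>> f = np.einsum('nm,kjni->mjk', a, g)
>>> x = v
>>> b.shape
(3, 5)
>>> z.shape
(3, 3)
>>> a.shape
(3, 3)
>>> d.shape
(5, 2)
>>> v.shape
(3, 3)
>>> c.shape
(37, 2)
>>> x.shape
(3, 3)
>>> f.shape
(3, 37, 5)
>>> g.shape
(5, 37, 3, 11)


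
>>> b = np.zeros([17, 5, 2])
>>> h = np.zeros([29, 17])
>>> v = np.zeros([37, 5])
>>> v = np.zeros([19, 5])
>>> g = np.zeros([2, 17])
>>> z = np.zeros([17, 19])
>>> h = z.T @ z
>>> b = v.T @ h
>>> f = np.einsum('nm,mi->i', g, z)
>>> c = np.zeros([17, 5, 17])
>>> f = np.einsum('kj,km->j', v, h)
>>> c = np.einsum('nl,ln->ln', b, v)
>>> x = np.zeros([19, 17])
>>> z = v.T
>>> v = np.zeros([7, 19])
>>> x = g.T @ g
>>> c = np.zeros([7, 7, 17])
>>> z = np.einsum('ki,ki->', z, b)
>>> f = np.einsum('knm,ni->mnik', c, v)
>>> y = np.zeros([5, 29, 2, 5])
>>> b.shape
(5, 19)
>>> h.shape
(19, 19)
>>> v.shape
(7, 19)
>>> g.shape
(2, 17)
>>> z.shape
()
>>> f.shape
(17, 7, 19, 7)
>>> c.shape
(7, 7, 17)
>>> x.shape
(17, 17)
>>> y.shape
(5, 29, 2, 5)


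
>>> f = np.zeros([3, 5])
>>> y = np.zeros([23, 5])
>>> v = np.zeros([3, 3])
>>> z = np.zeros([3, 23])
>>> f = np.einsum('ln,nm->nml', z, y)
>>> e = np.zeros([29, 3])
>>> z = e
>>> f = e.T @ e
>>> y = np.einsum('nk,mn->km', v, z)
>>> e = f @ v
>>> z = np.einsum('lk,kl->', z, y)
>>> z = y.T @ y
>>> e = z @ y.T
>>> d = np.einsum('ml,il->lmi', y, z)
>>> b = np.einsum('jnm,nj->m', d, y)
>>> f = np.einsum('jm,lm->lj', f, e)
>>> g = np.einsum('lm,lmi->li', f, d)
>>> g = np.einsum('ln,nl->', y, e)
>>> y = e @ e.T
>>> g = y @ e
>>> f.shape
(29, 3)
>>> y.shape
(29, 29)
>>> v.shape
(3, 3)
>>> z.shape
(29, 29)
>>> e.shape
(29, 3)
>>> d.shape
(29, 3, 29)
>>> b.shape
(29,)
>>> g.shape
(29, 3)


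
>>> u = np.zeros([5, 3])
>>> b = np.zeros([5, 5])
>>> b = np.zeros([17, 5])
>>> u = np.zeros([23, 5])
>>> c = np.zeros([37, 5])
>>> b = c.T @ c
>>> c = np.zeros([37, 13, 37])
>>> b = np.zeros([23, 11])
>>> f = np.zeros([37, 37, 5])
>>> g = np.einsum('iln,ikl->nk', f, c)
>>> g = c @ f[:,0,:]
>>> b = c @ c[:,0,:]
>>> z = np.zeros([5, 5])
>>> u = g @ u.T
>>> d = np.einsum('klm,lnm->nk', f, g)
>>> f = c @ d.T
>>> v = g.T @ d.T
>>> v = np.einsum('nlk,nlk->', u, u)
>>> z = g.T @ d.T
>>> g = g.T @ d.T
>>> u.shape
(37, 13, 23)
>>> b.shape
(37, 13, 37)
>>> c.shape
(37, 13, 37)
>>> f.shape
(37, 13, 13)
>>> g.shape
(5, 13, 13)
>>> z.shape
(5, 13, 13)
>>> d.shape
(13, 37)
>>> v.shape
()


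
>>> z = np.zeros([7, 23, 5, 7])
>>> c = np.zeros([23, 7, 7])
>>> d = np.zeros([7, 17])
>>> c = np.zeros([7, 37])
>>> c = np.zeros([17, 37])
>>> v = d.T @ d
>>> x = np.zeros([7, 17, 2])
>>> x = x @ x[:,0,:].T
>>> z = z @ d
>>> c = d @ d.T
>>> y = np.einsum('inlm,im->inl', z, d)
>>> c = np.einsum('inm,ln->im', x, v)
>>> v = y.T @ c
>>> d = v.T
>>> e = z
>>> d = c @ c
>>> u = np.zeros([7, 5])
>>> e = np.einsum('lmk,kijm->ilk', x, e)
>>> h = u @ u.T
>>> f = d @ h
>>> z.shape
(7, 23, 5, 17)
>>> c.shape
(7, 7)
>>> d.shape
(7, 7)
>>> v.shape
(5, 23, 7)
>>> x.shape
(7, 17, 7)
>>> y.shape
(7, 23, 5)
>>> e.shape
(23, 7, 7)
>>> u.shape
(7, 5)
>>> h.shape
(7, 7)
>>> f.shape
(7, 7)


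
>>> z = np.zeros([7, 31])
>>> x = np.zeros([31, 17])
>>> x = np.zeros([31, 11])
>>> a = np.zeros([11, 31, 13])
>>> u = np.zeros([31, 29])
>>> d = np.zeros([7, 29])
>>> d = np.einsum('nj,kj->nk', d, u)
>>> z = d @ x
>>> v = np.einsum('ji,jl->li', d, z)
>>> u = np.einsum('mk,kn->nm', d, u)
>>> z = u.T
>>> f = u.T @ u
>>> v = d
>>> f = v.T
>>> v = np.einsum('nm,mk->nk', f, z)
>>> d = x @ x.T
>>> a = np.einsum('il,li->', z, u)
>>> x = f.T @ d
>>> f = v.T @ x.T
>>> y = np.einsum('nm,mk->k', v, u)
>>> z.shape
(7, 29)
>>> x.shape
(7, 31)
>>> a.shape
()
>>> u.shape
(29, 7)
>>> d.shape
(31, 31)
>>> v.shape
(31, 29)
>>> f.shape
(29, 7)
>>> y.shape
(7,)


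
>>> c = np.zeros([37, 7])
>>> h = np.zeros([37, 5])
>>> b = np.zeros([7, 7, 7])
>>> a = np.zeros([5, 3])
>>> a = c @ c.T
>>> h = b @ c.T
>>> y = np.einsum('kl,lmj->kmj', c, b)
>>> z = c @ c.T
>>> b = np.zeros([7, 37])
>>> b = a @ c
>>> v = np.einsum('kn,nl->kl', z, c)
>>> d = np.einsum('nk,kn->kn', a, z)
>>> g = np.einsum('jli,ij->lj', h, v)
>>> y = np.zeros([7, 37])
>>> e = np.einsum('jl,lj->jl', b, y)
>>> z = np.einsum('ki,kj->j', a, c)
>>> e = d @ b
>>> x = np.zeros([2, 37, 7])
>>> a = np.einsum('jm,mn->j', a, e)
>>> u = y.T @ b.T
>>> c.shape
(37, 7)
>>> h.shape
(7, 7, 37)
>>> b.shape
(37, 7)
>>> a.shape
(37,)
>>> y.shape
(7, 37)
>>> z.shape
(7,)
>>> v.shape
(37, 7)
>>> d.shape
(37, 37)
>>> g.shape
(7, 7)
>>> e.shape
(37, 7)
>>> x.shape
(2, 37, 7)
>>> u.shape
(37, 37)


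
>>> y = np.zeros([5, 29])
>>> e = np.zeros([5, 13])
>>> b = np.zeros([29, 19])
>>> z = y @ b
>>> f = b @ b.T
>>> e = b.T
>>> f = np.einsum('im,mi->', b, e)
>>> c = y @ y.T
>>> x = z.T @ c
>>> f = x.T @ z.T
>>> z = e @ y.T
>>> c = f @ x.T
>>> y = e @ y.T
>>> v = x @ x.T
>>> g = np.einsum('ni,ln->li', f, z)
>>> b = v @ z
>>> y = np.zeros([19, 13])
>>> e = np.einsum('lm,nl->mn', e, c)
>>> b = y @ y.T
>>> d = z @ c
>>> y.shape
(19, 13)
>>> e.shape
(29, 5)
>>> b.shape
(19, 19)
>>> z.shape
(19, 5)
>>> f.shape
(5, 5)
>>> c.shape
(5, 19)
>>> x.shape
(19, 5)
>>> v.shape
(19, 19)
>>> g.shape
(19, 5)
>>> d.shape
(19, 19)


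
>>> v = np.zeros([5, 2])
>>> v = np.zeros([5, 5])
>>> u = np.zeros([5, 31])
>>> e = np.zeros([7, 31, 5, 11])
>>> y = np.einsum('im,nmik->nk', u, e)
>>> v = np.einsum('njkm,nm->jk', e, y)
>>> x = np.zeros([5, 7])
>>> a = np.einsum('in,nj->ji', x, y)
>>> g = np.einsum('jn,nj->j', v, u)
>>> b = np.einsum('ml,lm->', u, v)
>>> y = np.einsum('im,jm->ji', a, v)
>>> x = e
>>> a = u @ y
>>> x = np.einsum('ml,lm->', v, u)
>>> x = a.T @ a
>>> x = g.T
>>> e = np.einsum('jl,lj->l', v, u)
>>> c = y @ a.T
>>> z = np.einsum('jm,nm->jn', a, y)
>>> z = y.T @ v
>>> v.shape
(31, 5)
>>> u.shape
(5, 31)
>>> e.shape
(5,)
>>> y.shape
(31, 11)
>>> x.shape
(31,)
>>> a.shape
(5, 11)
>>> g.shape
(31,)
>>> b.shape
()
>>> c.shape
(31, 5)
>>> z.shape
(11, 5)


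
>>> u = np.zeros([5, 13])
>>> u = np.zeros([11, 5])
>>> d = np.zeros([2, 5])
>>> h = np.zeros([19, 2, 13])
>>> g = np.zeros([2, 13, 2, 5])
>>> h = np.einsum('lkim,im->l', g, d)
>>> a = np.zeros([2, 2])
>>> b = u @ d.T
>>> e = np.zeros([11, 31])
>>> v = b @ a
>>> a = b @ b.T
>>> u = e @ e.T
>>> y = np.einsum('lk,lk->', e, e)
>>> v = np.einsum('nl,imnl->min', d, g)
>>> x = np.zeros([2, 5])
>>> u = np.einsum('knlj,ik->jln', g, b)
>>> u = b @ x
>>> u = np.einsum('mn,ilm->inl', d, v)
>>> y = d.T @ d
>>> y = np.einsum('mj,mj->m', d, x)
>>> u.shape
(13, 5, 2)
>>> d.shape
(2, 5)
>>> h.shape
(2,)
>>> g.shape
(2, 13, 2, 5)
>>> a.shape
(11, 11)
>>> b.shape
(11, 2)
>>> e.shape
(11, 31)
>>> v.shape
(13, 2, 2)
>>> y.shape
(2,)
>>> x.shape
(2, 5)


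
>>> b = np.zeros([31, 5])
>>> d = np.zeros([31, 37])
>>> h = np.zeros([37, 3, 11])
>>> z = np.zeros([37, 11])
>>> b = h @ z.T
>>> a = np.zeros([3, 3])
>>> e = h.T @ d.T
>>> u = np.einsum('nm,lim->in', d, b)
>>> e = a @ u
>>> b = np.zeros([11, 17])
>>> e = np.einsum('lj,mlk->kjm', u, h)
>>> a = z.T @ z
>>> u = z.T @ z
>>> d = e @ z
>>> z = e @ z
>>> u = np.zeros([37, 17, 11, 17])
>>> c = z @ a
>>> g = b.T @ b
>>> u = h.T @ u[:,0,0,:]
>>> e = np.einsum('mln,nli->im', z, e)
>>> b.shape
(11, 17)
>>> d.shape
(11, 31, 11)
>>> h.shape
(37, 3, 11)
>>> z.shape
(11, 31, 11)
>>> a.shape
(11, 11)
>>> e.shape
(37, 11)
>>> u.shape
(11, 3, 17)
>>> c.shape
(11, 31, 11)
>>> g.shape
(17, 17)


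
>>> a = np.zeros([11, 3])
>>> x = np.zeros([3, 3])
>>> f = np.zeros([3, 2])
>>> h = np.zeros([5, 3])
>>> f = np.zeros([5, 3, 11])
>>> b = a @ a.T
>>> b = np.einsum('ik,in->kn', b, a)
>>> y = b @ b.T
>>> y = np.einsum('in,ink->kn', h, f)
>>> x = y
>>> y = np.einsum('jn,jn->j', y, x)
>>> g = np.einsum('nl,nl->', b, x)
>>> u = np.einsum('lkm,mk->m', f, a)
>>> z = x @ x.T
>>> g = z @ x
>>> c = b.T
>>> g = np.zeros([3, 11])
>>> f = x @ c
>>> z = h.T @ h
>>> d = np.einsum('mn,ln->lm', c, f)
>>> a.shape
(11, 3)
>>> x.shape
(11, 3)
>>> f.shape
(11, 11)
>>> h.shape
(5, 3)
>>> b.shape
(11, 3)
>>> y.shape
(11,)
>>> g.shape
(3, 11)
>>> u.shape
(11,)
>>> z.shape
(3, 3)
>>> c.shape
(3, 11)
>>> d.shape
(11, 3)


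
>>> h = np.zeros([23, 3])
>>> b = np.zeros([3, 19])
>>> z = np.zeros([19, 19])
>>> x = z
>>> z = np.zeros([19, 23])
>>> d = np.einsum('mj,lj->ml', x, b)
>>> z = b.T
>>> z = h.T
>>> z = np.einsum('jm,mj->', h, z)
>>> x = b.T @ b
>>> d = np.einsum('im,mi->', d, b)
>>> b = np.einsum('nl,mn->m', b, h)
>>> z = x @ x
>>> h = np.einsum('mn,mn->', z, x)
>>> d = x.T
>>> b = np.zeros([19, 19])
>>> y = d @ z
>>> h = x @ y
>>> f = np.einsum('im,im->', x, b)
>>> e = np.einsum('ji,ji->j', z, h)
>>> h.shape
(19, 19)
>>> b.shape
(19, 19)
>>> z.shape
(19, 19)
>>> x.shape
(19, 19)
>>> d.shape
(19, 19)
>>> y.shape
(19, 19)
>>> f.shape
()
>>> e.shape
(19,)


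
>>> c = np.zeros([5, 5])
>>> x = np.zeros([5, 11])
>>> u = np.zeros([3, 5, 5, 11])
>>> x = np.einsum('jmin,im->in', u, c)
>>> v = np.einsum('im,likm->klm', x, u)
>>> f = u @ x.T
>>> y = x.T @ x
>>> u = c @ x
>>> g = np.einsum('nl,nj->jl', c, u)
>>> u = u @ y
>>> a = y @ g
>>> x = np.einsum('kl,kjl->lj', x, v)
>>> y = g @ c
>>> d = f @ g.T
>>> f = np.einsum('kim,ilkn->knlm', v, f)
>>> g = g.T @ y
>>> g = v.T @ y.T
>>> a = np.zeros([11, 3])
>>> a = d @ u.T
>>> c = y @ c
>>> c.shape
(11, 5)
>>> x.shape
(11, 3)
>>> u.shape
(5, 11)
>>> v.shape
(5, 3, 11)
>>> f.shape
(5, 5, 5, 11)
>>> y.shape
(11, 5)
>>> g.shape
(11, 3, 11)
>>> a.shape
(3, 5, 5, 5)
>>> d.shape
(3, 5, 5, 11)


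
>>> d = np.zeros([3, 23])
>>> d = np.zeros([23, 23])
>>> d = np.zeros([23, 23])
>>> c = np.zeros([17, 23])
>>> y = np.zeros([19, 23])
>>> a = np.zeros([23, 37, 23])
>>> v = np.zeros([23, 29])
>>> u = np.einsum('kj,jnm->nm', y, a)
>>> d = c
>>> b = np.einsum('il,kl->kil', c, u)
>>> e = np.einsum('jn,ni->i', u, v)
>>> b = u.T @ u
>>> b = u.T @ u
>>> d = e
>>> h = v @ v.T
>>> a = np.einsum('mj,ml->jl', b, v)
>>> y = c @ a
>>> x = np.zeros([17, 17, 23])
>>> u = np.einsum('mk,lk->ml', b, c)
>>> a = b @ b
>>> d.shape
(29,)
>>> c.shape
(17, 23)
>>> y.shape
(17, 29)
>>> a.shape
(23, 23)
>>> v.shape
(23, 29)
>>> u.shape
(23, 17)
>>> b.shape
(23, 23)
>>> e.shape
(29,)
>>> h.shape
(23, 23)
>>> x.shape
(17, 17, 23)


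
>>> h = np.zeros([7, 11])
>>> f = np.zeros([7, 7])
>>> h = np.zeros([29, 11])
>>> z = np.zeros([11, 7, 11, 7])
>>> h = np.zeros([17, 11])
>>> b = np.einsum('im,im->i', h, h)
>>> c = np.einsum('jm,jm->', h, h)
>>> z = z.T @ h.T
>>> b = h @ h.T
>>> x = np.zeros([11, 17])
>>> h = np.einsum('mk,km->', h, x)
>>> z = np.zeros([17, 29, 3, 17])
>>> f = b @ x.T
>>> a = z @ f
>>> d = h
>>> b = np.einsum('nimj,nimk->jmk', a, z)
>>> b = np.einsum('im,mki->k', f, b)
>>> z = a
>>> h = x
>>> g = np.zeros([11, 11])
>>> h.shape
(11, 17)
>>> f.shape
(17, 11)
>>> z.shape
(17, 29, 3, 11)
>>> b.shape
(3,)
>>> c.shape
()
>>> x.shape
(11, 17)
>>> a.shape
(17, 29, 3, 11)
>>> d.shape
()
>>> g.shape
(11, 11)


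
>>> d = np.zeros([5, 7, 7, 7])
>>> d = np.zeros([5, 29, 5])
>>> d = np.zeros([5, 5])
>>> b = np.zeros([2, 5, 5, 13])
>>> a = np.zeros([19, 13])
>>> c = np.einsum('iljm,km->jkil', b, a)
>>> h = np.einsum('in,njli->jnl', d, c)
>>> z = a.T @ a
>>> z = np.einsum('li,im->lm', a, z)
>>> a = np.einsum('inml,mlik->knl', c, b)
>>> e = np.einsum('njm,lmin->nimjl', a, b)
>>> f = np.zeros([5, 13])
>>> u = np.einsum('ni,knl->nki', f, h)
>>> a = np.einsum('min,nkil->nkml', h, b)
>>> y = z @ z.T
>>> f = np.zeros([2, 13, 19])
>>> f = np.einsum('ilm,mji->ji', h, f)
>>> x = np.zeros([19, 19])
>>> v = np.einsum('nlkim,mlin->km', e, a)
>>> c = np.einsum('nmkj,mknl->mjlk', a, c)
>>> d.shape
(5, 5)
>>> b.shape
(2, 5, 5, 13)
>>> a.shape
(2, 5, 19, 13)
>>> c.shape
(5, 13, 5, 19)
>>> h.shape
(19, 5, 2)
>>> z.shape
(19, 13)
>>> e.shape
(13, 5, 5, 19, 2)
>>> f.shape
(13, 19)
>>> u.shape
(5, 19, 13)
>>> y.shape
(19, 19)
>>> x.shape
(19, 19)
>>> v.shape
(5, 2)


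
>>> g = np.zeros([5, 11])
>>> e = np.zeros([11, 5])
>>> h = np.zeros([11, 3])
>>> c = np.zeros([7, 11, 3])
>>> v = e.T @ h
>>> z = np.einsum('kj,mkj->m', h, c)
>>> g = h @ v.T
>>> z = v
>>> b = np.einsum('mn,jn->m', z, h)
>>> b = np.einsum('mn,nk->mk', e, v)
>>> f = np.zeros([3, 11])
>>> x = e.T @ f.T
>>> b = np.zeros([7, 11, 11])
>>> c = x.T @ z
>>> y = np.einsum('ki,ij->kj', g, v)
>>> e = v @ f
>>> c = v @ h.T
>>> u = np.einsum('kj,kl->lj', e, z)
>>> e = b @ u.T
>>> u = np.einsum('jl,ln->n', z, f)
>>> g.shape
(11, 5)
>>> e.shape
(7, 11, 3)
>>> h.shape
(11, 3)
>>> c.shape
(5, 11)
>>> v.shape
(5, 3)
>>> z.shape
(5, 3)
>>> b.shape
(7, 11, 11)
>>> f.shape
(3, 11)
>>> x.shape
(5, 3)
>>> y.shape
(11, 3)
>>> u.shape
(11,)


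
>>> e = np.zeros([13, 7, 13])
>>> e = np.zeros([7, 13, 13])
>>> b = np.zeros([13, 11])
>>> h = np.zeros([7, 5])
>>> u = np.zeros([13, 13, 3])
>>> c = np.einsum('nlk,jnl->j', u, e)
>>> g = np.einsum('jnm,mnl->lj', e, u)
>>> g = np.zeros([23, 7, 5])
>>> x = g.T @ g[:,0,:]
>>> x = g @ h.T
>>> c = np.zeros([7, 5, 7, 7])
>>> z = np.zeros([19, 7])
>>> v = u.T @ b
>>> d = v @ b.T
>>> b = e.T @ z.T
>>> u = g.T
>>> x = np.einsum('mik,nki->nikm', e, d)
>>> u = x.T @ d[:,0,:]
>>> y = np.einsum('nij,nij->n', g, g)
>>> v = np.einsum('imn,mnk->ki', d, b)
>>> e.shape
(7, 13, 13)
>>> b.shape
(13, 13, 19)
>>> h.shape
(7, 5)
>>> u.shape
(7, 13, 13, 13)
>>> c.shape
(7, 5, 7, 7)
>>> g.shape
(23, 7, 5)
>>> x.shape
(3, 13, 13, 7)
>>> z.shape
(19, 7)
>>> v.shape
(19, 3)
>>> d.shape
(3, 13, 13)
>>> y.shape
(23,)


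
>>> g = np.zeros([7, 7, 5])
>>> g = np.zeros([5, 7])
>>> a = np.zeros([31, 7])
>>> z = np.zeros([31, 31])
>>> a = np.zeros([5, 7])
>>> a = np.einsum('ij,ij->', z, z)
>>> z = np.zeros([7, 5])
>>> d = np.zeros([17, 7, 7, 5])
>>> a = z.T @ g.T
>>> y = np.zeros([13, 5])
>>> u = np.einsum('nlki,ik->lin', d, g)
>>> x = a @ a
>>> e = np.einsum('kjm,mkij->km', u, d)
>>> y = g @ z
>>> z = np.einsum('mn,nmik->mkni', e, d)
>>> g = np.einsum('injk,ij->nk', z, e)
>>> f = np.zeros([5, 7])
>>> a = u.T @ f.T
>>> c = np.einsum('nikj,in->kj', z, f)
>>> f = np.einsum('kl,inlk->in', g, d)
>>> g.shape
(5, 7)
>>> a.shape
(17, 5, 5)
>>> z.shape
(7, 5, 17, 7)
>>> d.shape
(17, 7, 7, 5)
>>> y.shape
(5, 5)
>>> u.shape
(7, 5, 17)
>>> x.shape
(5, 5)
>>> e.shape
(7, 17)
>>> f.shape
(17, 7)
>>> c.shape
(17, 7)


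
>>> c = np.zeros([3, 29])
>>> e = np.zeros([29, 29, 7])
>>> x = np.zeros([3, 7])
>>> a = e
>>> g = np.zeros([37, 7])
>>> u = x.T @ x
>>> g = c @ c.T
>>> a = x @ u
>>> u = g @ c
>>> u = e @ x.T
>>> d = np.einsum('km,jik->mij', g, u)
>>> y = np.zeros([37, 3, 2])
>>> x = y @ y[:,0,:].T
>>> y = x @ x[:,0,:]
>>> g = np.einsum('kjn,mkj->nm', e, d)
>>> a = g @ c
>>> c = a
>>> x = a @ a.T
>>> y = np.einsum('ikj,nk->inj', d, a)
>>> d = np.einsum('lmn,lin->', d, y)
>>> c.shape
(7, 29)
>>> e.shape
(29, 29, 7)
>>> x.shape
(7, 7)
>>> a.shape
(7, 29)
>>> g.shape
(7, 3)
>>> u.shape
(29, 29, 3)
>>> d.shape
()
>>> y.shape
(3, 7, 29)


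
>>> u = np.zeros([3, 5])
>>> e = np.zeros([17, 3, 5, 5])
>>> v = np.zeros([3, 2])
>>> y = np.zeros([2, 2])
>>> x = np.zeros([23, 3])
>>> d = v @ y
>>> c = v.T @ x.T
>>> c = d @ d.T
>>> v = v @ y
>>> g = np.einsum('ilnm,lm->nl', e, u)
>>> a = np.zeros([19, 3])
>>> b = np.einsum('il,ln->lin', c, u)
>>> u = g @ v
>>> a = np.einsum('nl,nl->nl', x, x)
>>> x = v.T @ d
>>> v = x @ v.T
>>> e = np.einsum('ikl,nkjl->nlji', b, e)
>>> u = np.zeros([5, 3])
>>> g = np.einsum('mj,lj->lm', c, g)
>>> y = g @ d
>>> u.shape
(5, 3)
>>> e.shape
(17, 5, 5, 3)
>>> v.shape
(2, 3)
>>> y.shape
(5, 2)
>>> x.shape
(2, 2)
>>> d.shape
(3, 2)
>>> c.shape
(3, 3)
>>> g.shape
(5, 3)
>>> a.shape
(23, 3)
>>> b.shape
(3, 3, 5)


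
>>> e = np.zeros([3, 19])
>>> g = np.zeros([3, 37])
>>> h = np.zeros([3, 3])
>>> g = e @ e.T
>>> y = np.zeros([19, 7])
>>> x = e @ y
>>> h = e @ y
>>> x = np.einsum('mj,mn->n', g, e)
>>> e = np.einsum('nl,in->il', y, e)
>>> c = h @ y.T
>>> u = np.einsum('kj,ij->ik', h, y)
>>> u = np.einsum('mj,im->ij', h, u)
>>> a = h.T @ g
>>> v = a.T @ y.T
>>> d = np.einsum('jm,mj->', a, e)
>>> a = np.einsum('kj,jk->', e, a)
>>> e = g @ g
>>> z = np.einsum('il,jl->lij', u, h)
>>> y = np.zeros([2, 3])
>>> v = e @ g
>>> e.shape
(3, 3)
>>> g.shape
(3, 3)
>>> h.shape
(3, 7)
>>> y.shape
(2, 3)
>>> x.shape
(19,)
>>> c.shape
(3, 19)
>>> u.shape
(19, 7)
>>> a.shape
()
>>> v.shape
(3, 3)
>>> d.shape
()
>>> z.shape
(7, 19, 3)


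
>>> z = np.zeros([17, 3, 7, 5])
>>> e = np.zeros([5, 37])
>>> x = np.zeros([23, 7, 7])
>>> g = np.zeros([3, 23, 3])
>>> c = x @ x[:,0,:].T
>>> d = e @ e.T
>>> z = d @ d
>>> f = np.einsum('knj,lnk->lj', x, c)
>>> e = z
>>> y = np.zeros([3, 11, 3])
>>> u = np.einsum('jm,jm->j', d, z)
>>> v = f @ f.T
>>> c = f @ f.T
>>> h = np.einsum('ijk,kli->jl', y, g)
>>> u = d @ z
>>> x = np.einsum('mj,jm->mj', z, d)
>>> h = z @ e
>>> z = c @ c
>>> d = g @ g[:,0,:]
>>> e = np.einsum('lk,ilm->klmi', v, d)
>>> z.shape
(23, 23)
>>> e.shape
(23, 23, 3, 3)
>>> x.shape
(5, 5)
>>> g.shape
(3, 23, 3)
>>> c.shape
(23, 23)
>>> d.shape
(3, 23, 3)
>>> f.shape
(23, 7)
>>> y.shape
(3, 11, 3)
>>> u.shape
(5, 5)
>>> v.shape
(23, 23)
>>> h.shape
(5, 5)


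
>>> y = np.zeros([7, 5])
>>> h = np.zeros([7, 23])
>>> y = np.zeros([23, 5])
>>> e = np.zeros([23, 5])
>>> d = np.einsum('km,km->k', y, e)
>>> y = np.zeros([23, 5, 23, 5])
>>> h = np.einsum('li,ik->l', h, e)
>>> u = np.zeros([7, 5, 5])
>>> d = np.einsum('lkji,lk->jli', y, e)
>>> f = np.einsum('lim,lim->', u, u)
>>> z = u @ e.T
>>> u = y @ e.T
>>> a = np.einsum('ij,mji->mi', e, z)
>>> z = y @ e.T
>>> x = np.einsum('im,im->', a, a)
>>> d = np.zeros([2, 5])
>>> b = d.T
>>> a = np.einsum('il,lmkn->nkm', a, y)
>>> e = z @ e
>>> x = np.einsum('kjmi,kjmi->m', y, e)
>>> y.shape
(23, 5, 23, 5)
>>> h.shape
(7,)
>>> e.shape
(23, 5, 23, 5)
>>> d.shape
(2, 5)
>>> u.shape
(23, 5, 23, 23)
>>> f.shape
()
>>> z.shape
(23, 5, 23, 23)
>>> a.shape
(5, 23, 5)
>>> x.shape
(23,)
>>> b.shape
(5, 2)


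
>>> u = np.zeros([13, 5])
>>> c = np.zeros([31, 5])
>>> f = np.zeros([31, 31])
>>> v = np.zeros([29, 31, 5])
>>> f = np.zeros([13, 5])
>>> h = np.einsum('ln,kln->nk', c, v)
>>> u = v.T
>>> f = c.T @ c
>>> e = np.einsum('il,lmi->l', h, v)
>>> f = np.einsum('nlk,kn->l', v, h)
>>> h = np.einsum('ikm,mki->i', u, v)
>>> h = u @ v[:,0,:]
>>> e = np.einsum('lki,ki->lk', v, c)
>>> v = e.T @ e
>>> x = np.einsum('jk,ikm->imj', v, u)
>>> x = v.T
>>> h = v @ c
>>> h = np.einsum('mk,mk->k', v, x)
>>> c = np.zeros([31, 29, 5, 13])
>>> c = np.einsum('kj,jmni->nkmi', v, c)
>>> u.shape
(5, 31, 29)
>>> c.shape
(5, 31, 29, 13)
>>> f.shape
(31,)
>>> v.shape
(31, 31)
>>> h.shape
(31,)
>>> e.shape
(29, 31)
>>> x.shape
(31, 31)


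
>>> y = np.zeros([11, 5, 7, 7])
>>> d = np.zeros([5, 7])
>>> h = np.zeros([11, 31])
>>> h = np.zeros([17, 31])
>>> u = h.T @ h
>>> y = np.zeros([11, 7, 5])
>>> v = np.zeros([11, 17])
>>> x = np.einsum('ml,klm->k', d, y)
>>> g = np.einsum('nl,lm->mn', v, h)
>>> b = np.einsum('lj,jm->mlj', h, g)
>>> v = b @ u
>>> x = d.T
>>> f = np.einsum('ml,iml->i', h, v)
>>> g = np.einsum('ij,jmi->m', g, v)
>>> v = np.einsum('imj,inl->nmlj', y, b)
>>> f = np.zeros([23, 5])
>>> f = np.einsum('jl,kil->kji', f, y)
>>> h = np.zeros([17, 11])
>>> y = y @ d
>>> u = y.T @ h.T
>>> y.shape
(11, 7, 7)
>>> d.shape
(5, 7)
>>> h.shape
(17, 11)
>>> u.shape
(7, 7, 17)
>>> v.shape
(17, 7, 31, 5)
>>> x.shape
(7, 5)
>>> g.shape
(17,)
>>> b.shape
(11, 17, 31)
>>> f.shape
(11, 23, 7)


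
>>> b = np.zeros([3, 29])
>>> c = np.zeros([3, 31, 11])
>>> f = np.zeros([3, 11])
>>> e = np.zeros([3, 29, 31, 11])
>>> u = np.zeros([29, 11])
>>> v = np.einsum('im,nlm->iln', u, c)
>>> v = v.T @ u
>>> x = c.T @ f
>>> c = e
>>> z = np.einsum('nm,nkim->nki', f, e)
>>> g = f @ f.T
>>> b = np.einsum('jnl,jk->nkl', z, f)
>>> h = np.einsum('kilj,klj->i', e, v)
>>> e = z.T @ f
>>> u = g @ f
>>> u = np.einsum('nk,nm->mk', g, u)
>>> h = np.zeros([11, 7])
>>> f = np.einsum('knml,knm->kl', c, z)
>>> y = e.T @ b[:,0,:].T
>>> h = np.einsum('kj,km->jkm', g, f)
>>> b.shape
(29, 11, 31)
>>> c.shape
(3, 29, 31, 11)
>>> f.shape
(3, 11)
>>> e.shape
(31, 29, 11)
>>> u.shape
(11, 3)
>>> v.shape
(3, 31, 11)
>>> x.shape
(11, 31, 11)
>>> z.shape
(3, 29, 31)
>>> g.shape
(3, 3)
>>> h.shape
(3, 3, 11)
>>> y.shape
(11, 29, 29)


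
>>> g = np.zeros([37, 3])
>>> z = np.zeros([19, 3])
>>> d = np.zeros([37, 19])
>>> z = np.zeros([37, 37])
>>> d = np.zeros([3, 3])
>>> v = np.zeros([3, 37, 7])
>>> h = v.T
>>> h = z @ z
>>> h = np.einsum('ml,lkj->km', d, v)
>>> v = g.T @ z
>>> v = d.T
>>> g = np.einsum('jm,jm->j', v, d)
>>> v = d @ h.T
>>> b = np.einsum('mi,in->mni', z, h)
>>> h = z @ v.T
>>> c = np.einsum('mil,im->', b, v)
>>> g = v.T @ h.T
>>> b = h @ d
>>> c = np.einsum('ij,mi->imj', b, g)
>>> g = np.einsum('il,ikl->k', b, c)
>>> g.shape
(37,)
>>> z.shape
(37, 37)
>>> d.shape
(3, 3)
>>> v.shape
(3, 37)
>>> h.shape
(37, 3)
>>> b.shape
(37, 3)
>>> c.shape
(37, 37, 3)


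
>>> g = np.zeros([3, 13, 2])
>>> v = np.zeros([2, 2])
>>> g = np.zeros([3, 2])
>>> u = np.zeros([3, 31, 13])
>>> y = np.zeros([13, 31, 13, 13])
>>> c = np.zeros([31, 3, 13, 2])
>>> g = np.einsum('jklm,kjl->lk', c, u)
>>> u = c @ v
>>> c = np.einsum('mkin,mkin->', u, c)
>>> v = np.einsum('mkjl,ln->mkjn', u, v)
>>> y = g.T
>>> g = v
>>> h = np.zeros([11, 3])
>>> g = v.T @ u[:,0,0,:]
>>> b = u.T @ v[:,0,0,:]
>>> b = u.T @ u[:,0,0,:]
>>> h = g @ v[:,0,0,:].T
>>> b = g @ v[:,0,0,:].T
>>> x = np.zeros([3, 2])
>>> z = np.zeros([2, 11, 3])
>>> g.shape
(2, 13, 3, 2)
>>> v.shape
(31, 3, 13, 2)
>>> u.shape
(31, 3, 13, 2)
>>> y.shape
(3, 13)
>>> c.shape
()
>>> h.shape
(2, 13, 3, 31)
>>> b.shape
(2, 13, 3, 31)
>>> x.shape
(3, 2)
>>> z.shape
(2, 11, 3)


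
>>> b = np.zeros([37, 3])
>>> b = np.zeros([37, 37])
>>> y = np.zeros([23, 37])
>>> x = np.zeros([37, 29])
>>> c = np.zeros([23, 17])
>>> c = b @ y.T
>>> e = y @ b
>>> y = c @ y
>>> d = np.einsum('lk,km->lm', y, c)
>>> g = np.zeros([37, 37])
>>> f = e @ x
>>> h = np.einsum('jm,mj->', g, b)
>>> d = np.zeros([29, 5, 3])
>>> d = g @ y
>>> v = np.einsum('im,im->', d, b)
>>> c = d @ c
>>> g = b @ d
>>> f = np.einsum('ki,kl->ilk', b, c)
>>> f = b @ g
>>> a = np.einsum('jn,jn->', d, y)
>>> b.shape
(37, 37)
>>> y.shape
(37, 37)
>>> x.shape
(37, 29)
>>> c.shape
(37, 23)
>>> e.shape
(23, 37)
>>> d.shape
(37, 37)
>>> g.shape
(37, 37)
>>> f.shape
(37, 37)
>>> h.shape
()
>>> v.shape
()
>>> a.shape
()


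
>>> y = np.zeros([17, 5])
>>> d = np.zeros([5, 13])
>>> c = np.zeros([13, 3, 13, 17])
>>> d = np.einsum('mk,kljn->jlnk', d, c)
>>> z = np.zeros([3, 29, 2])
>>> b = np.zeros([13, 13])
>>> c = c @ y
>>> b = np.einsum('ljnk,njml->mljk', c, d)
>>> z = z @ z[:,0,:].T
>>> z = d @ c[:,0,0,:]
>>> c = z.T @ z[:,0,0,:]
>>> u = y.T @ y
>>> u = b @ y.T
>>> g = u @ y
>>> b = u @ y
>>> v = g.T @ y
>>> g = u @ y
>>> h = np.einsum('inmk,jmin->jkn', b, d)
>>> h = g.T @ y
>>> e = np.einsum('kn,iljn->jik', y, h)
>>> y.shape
(17, 5)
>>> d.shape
(13, 3, 17, 13)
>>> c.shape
(5, 17, 3, 5)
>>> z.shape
(13, 3, 17, 5)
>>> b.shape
(17, 13, 3, 5)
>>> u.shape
(17, 13, 3, 17)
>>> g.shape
(17, 13, 3, 5)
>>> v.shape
(5, 3, 13, 5)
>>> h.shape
(5, 3, 13, 5)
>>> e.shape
(13, 5, 17)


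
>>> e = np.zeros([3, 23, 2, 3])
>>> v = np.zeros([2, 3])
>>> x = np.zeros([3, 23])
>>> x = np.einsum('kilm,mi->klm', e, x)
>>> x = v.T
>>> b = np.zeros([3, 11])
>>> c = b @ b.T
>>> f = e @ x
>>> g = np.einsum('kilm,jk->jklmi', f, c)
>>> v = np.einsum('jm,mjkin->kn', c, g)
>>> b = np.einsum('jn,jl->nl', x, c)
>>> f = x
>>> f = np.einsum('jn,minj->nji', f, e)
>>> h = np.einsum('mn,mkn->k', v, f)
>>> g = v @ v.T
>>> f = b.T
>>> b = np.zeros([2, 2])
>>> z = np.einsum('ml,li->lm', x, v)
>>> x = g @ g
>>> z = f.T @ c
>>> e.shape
(3, 23, 2, 3)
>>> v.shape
(2, 23)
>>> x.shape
(2, 2)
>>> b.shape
(2, 2)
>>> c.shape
(3, 3)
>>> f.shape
(3, 2)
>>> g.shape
(2, 2)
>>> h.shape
(3,)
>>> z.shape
(2, 3)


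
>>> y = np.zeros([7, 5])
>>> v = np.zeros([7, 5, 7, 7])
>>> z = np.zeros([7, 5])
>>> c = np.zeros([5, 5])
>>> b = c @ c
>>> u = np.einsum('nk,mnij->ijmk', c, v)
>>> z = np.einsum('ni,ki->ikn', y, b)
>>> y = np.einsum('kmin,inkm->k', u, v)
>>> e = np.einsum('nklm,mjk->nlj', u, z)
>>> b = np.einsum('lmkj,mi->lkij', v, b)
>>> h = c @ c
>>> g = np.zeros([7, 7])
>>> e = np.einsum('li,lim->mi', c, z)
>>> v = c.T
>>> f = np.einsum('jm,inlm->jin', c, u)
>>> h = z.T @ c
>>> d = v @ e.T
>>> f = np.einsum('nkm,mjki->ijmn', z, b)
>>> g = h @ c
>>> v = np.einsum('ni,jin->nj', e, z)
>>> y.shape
(7,)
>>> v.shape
(7, 5)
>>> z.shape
(5, 5, 7)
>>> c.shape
(5, 5)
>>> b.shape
(7, 7, 5, 7)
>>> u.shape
(7, 7, 7, 5)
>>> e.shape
(7, 5)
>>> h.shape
(7, 5, 5)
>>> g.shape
(7, 5, 5)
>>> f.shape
(7, 7, 7, 5)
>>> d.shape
(5, 7)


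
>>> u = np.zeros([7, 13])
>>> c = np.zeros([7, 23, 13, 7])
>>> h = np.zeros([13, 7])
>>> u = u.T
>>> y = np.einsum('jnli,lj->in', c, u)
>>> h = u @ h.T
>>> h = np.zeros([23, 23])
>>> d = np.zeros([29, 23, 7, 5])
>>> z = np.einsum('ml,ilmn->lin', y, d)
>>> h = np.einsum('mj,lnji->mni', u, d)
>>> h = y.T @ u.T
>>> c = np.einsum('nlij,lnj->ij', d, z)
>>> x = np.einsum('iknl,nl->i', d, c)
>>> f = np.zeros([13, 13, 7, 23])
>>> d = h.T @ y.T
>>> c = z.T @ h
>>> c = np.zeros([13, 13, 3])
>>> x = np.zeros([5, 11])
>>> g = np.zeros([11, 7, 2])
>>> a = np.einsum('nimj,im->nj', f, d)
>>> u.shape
(13, 7)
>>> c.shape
(13, 13, 3)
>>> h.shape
(23, 13)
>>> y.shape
(7, 23)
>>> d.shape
(13, 7)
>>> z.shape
(23, 29, 5)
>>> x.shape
(5, 11)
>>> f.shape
(13, 13, 7, 23)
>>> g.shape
(11, 7, 2)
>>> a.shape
(13, 23)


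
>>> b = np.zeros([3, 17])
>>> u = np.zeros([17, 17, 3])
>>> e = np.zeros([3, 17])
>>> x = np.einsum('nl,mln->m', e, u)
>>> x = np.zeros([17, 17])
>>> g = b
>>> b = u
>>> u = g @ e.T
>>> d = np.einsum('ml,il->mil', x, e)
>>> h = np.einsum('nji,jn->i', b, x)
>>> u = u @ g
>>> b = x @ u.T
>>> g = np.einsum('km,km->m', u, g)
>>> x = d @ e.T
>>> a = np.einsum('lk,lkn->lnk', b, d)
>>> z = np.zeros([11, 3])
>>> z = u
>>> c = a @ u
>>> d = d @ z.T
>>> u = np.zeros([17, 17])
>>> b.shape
(17, 3)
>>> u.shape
(17, 17)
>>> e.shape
(3, 17)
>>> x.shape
(17, 3, 3)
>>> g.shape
(17,)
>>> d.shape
(17, 3, 3)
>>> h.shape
(3,)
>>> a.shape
(17, 17, 3)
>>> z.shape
(3, 17)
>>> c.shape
(17, 17, 17)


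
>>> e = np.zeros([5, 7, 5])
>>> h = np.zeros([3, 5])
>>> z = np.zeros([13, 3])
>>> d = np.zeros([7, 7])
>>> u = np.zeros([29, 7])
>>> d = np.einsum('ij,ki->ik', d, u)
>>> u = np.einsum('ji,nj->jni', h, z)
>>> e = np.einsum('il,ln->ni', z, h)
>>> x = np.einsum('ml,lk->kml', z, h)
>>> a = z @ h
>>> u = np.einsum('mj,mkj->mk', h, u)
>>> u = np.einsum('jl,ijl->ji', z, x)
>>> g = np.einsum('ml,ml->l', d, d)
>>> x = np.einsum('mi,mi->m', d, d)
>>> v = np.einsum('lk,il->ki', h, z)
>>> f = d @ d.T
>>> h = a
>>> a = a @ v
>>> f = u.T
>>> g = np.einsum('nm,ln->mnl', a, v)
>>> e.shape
(5, 13)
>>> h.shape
(13, 5)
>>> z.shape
(13, 3)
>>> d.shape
(7, 29)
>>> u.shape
(13, 5)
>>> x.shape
(7,)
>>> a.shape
(13, 13)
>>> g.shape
(13, 13, 5)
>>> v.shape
(5, 13)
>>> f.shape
(5, 13)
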